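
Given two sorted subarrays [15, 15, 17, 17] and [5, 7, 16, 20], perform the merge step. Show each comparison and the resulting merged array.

Merging process:

Compare 15 vs 5: take 5 from right. Merged: [5]
Compare 15 vs 7: take 7 from right. Merged: [5, 7]
Compare 15 vs 16: take 15 from left. Merged: [5, 7, 15]
Compare 15 vs 16: take 15 from left. Merged: [5, 7, 15, 15]
Compare 17 vs 16: take 16 from right. Merged: [5, 7, 15, 15, 16]
Compare 17 vs 20: take 17 from left. Merged: [5, 7, 15, 15, 16, 17]
Compare 17 vs 20: take 17 from left. Merged: [5, 7, 15, 15, 16, 17, 17]
Append remaining from right: [20]. Merged: [5, 7, 15, 15, 16, 17, 17, 20]

Final merged array: [5, 7, 15, 15, 16, 17, 17, 20]
Total comparisons: 7

The merged array is [5, 7, 15, 15, 16, 17, 17, 20], requiring 7 comparisons. The merge step runs in O(n) time where n is the total number of elements.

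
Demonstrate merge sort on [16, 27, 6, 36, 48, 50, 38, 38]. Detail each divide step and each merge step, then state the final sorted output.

Merge sort trace:

Split: [16, 27, 6, 36, 48, 50, 38, 38] -> [16, 27, 6, 36] and [48, 50, 38, 38]
  Split: [16, 27, 6, 36] -> [16, 27] and [6, 36]
    Split: [16, 27] -> [16] and [27]
    Merge: [16] + [27] -> [16, 27]
    Split: [6, 36] -> [6] and [36]
    Merge: [6] + [36] -> [6, 36]
  Merge: [16, 27] + [6, 36] -> [6, 16, 27, 36]
  Split: [48, 50, 38, 38] -> [48, 50] and [38, 38]
    Split: [48, 50] -> [48] and [50]
    Merge: [48] + [50] -> [48, 50]
    Split: [38, 38] -> [38] and [38]
    Merge: [38] + [38] -> [38, 38]
  Merge: [48, 50] + [38, 38] -> [38, 38, 48, 50]
Merge: [6, 16, 27, 36] + [38, 38, 48, 50] -> [6, 16, 27, 36, 38, 38, 48, 50]

Final sorted array: [6, 16, 27, 36, 38, 38, 48, 50]

The merge sort proceeds by recursively splitting the array and merging sorted halves.
After all merges, the sorted array is [6, 16, 27, 36, 38, 38, 48, 50].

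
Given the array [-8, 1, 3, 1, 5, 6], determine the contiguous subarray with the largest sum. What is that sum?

Using Kadane's algorithm on [-8, 1, 3, 1, 5, 6]:

Scanning through the array:
Position 1 (value 1): max_ending_here = 1, max_so_far = 1
Position 2 (value 3): max_ending_here = 4, max_so_far = 4
Position 3 (value 1): max_ending_here = 5, max_so_far = 5
Position 4 (value 5): max_ending_here = 10, max_so_far = 10
Position 5 (value 6): max_ending_here = 16, max_so_far = 16

Maximum subarray: [1, 3, 1, 5, 6]
Maximum sum: 16

The maximum subarray is [1, 3, 1, 5, 6] with sum 16. This subarray runs from index 1 to index 5.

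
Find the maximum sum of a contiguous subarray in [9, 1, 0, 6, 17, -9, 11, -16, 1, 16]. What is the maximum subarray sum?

Using Kadane's algorithm on [9, 1, 0, 6, 17, -9, 11, -16, 1, 16]:

Scanning through the array:
Position 1 (value 1): max_ending_here = 10, max_so_far = 10
Position 2 (value 0): max_ending_here = 10, max_so_far = 10
Position 3 (value 6): max_ending_here = 16, max_so_far = 16
Position 4 (value 17): max_ending_here = 33, max_so_far = 33
Position 5 (value -9): max_ending_here = 24, max_so_far = 33
Position 6 (value 11): max_ending_here = 35, max_so_far = 35
Position 7 (value -16): max_ending_here = 19, max_so_far = 35
Position 8 (value 1): max_ending_here = 20, max_so_far = 35
Position 9 (value 16): max_ending_here = 36, max_so_far = 36

Maximum subarray: [9, 1, 0, 6, 17, -9, 11, -16, 1, 16]
Maximum sum: 36

The maximum subarray is [9, 1, 0, 6, 17, -9, 11, -16, 1, 16] with sum 36. This subarray runs from index 0 to index 9.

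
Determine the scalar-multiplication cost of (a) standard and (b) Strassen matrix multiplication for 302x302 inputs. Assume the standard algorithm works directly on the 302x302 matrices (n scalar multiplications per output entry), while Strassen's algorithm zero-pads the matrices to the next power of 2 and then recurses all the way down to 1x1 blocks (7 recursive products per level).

Matrix multiplication for 302x302 matrices:

Strassen's algorithm requires power-of-2 dimensions. Pad 302x302 to 512x512 (next power of 2).

Standard algorithm: 302^3 = 27543608 multiplications
Strassen's algorithm: 7^(log2(512)) = 7^9 = 40353607 multiplications
Difference: 27543608 - 40353607 = -12809999 (Strassen uses MORE here due to padding overhead — for small or just-over-power-of-2 n, padding can outweigh the per-level savings)

Standard: 27543608 multiplications (302^3). Strassen: 40353607 multiplications (7^9, after padding to 512x512). Strassen reduces 8 recursive multiplications to 7 at each level.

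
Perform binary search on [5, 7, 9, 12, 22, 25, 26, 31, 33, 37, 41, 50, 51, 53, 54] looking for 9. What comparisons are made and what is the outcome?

Binary search for 9 in [5, 7, 9, 12, 22, 25, 26, 31, 33, 37, 41, 50, 51, 53, 54]:

lo=0, hi=14, mid=7, arr[mid]=31 -> 31 > 9, search left half
lo=0, hi=6, mid=3, arr[mid]=12 -> 12 > 9, search left half
lo=0, hi=2, mid=1, arr[mid]=7 -> 7 < 9, search right half
lo=2, hi=2, mid=2, arr[mid]=9 -> Found target at index 2!

Binary search finds 9 at index 2 after 4 comparisons. The search repeatedly halves the search space by comparing with the middle element.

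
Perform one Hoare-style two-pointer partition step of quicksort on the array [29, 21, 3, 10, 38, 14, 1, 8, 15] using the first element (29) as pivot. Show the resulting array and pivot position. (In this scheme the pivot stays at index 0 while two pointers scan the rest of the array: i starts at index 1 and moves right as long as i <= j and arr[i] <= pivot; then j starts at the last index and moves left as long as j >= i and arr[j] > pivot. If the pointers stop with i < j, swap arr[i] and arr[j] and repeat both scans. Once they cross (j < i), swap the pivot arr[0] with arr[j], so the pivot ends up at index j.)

Hoare-style two-pointer partition with pivot = 29:

Initial array: [29, 21, 3, 10, 38, 14, 1, 8, 15]

Pointers start at i = 1, j = 8.
i stops at index 4 (arr[4]=38 > 29), j stops at index 8 (arr[8]=15 <= 29): swap arr[4] and arr[8], array becomes [29, 21, 3, 10, 15, 14, 1, 8, 38]
i ends at 8, j ends at 7: the pointers have crossed (j < i), so scanning stops.

Swap pivot arr[0] with arr[7] to place pivot at position 7: [8, 21, 3, 10, 15, 14, 1, 29, 38]
Pivot position: 7

After partitioning with pivot 29, the array becomes [8, 21, 3, 10, 15, 14, 1, 29, 38]. The pivot is placed at index 7. All elements to the left of the pivot are <= 29, and all elements to the right are > 29.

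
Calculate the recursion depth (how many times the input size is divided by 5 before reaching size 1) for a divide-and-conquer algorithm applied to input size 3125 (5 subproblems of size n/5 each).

For divide and conquer with division factor 5:

Problem sizes at each level:
Level 0: 3125
Level 1: 625
Level 2: 125
Level 3: 25
Level 4: 5
Level 5: 1

The root is level 0 and the size-1 base case is level 5 (the tree spans levels 0 through 5, i.e. 6 levels counting the root), so the depth is the number of divisions: log_5(3125) = 5

The recursion tree depth is log_5(3125) = 5. At each level, the problem size is divided by 5, so it takes 5 divisions to reduce to a base case of size 1. The algorithm makes 5 recursive calls at each level.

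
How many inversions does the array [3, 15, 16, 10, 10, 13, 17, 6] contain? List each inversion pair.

Finding inversions in [3, 15, 16, 10, 10, 13, 17, 6]:

(1, 3): arr[1]=15 > arr[3]=10
(1, 4): arr[1]=15 > arr[4]=10
(1, 5): arr[1]=15 > arr[5]=13
(1, 7): arr[1]=15 > arr[7]=6
(2, 3): arr[2]=16 > arr[3]=10
(2, 4): arr[2]=16 > arr[4]=10
(2, 5): arr[2]=16 > arr[5]=13
(2, 7): arr[2]=16 > arr[7]=6
(3, 7): arr[3]=10 > arr[7]=6
(4, 7): arr[4]=10 > arr[7]=6
(5, 7): arr[5]=13 > arr[7]=6
(6, 7): arr[6]=17 > arr[7]=6

Total inversions: 12

The array has 12 inversion(s): (1,3), (1,4), (1,5), (1,7), (2,3), (2,4), (2,5), (2,7), (3,7), (4,7), (5,7), (6,7). Each pair (i,j) satisfies i < j and arr[i] > arr[j].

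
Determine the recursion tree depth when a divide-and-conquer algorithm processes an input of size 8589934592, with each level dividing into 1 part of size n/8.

For divide and conquer with division factor 8:

Problem sizes at each level:
Level 0: 8589934592
Level 1: 1073741824
Level 2: 134217728
Level 3: 16777216
Level 4: 2097152
Level 5: 262144
Level 6: 32768
Level 7: 4096
Level 8: 512
Level 9: 64
Level 10: 8
Level 11: 1

The root is level 0 and the size-1 base case is level 11 (the tree spans levels 0 through 11, i.e. 12 levels counting the root), so the depth is the number of divisions: log_8(8589934592) = 11

The recursion tree depth is log_8(8589934592) = 11. At each level, the problem size is divided by 8, so it takes 11 divisions to reduce to a base case of size 1. The algorithm makes 1 recursive call at each level.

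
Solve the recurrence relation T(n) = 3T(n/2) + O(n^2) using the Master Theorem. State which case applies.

Master Theorem for T(n) = 3T(n/2) + O(n^2):

a = 3, b = 2, c = 2
log_b(a) = log_2(3) = 1.5850

Case 3: c = 2 > log_2(3) = 1.5850
T(n) = O(n^2) = O(n^2)

For T(n) = 3T(n/2) + O(n^2): log_2(3) = 1.5850. This is Case 3 of the Master Theorem (c > log_b(a), work dominated by root), giving O(n^2).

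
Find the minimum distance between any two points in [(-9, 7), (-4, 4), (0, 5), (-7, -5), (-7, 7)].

Computing all pairwise distances among 5 points:

d((-9, 7), (-4, 4)) = 5.831
d((-9, 7), (0, 5)) = 9.2195
d((-9, 7), (-7, -5)) = 12.1655
d((-9, 7), (-7, 7)) = 2.0 <-- minimum
d((-4, 4), (0, 5)) = 4.1231
d((-4, 4), (-7, -5)) = 9.4868
d((-4, 4), (-7, 7)) = 4.2426
d((0, 5), (-7, -5)) = 12.2066
d((0, 5), (-7, 7)) = 7.2801
d((-7, -5), (-7, 7)) = 12.0

Closest pair: (-9, 7) and (-7, 7) with distance 2.0

The closest pair is (-9, 7) and (-7, 7) with Euclidean distance 2.0. For 5 points, brute-force pairwise comparison is shown above. For large n, the divide-and-conquer algorithm (sort by x, recurse on halves, check the dividing strip) achieves O(n log n).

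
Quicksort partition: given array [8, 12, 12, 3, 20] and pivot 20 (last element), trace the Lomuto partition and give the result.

Lomuto partition with pivot = 20:

Initial array: [8, 12, 12, 3, 20]

arr[0]=8 <= 20: swap with position 0, array becomes [8, 12, 12, 3, 20]
arr[1]=12 <= 20: swap with position 1, array becomes [8, 12, 12, 3, 20]
arr[2]=12 <= 20: swap with position 2, array becomes [8, 12, 12, 3, 20]
arr[3]=3 <= 20: swap with position 3, array becomes [8, 12, 12, 3, 20]

Place pivot at position 4: [8, 12, 12, 3, 20]
Pivot position: 4

After partitioning with pivot 20, the array becomes [8, 12, 12, 3, 20]. The pivot is placed at index 4. All elements to the left of the pivot are <= 20, and all elements to the right are > 20.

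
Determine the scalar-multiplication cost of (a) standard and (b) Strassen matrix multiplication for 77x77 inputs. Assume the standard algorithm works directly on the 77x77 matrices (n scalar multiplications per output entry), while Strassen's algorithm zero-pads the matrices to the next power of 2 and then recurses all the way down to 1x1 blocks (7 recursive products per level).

Matrix multiplication for 77x77 matrices:

Strassen's algorithm requires power-of-2 dimensions. Pad 77x77 to 128x128 (next power of 2).

Standard algorithm: 77^3 = 456533 multiplications
Strassen's algorithm: 7^(log2(128)) = 7^7 = 823543 multiplications
Difference: 456533 - 823543 = -367010 (Strassen uses MORE here due to padding overhead — for small or just-over-power-of-2 n, padding can outweigh the per-level savings)

Standard: 456533 multiplications (77^3). Strassen: 823543 multiplications (7^7, after padding to 128x128). Strassen reduces 8 recursive multiplications to 7 at each level.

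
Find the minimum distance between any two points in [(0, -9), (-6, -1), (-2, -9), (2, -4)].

Computing all pairwise distances among 4 points:

d((0, -9), (-6, -1)) = 10.0
d((0, -9), (-2, -9)) = 2.0 <-- minimum
d((0, -9), (2, -4)) = 5.3852
d((-6, -1), (-2, -9)) = 8.9443
d((-6, -1), (2, -4)) = 8.544
d((-2, -9), (2, -4)) = 6.4031

Closest pair: (0, -9) and (-2, -9) with distance 2.0

The closest pair is (0, -9) and (-2, -9) with Euclidean distance 2.0. For 4 points, brute-force pairwise comparison is shown above. For large n, the divide-and-conquer algorithm (sort by x, recurse on halves, check the dividing strip) achieves O(n log n).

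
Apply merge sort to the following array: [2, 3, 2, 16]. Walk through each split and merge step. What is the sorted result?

Merge sort trace:

Split: [2, 3, 2, 16] -> [2, 3] and [2, 16]
  Split: [2, 3] -> [2] and [3]
  Merge: [2] + [3] -> [2, 3]
  Split: [2, 16] -> [2] and [16]
  Merge: [2] + [16] -> [2, 16]
Merge: [2, 3] + [2, 16] -> [2, 2, 3, 16]

Final sorted array: [2, 2, 3, 16]

The merge sort proceeds by recursively splitting the array and merging sorted halves.
After all merges, the sorted array is [2, 2, 3, 16].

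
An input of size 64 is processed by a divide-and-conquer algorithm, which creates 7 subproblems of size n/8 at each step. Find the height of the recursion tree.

For divide and conquer with division factor 8:

Problem sizes at each level:
Level 0: 64
Level 1: 8
Level 2: 1

The root is level 0 and the size-1 base case is level 2 (the tree spans levels 0 through 2, i.e. 3 levels counting the root), so the depth is the number of divisions: log_8(64) = 2

The recursion tree depth is log_8(64) = 2. At each level, the problem size is divided by 8, so it takes 2 divisions to reduce to a base case of size 1. The algorithm makes 7 recursive calls at each level.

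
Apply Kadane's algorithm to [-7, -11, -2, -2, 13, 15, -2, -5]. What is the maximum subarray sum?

Using Kadane's algorithm on [-7, -11, -2, -2, 13, 15, -2, -5]:

Scanning through the array:
Position 1 (value -11): max_ending_here = -11, max_so_far = -7
Position 2 (value -2): max_ending_here = -2, max_so_far = -2
Position 3 (value -2): max_ending_here = -2, max_so_far = -2
Position 4 (value 13): max_ending_here = 13, max_so_far = 13
Position 5 (value 15): max_ending_here = 28, max_so_far = 28
Position 6 (value -2): max_ending_here = 26, max_so_far = 28
Position 7 (value -5): max_ending_here = 21, max_so_far = 28

Maximum subarray: [13, 15]
Maximum sum: 28

The maximum subarray is [13, 15] with sum 28. This subarray runs from index 4 to index 5.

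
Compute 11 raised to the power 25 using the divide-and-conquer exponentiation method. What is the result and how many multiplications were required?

Computing 11^25 by squaring (build up from 11^1; each line after the first costs one multiplication):

11^1 = 11
11^2 = (11^1)^2 = 11^2 = 121
11^3 = 11 * 11^2 = 11 * 121 = 1331
11^6 = (11^3)^2 = 1331^2 = 1771561
11^12 = (11^6)^2 = 1771561^2 = 3138428376721
11^24 = (11^12)^2 = 3138428376721^2 = 9849732675807611094711841
11^25 = 11 * 11^24 = 11 * 9849732675807611094711841 = 108347059433883722041830251

Result: 108347059433883722041830251
Multiplications needed: 6 (6 lines after 11^1)

11^25 = 108347059433883722041830251. Using exponentiation by squaring, this requires 6 multiplications. The key idea: if the exponent is even, square the half-power; if odd, multiply by the base once.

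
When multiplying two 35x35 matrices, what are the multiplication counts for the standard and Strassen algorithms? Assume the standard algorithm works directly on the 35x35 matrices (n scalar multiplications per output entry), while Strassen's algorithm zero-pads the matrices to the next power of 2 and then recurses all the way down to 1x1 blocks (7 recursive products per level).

Matrix multiplication for 35x35 matrices:

Strassen's algorithm requires power-of-2 dimensions. Pad 35x35 to 64x64 (next power of 2).

Standard algorithm: 35^3 = 42875 multiplications
Strassen's algorithm: 7^(log2(64)) = 7^6 = 117649 multiplications
Difference: 42875 - 117649 = -74774 (Strassen uses MORE here due to padding overhead — for small or just-over-power-of-2 n, padding can outweigh the per-level savings)

Standard: 42875 multiplications (35^3). Strassen: 117649 multiplications (7^6, after padding to 64x64). Strassen reduces 8 recursive multiplications to 7 at each level.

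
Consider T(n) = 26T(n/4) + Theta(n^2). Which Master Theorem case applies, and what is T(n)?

Master Theorem for T(n) = 26T(n/4) + O(n^2):

a = 26, b = 4, c = 2
log_b(a) = log_4(26) = 2.3502

Case 1: c = 2 < log_4(26) = 2.3502
T(n) = O(n^(log_4 26))

For T(n) = 26T(n/4) + O(n^2): log_4(26) = 2.3502. This is Case 1 of the Master Theorem (c < log_b(a), work dominated by leaves), giving O(n^(log_4 26)).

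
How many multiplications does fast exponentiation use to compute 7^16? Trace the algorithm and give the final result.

Computing 7^16 by squaring (build up from 7^1; each line after the first costs one multiplication):

7^1 = 7
7^2 = (7^1)^2 = 7^2 = 49
7^4 = (7^2)^2 = 49^2 = 2401
7^8 = (7^4)^2 = 2401^2 = 5764801
7^16 = (7^8)^2 = 5764801^2 = 33232930569601

Result: 33232930569601
Multiplications needed: 4 (4 lines after 7^1)

7^16 = 33232930569601. Using exponentiation by squaring, this requires 4 multiplications. The key idea: if the exponent is even, square the half-power; if odd, multiply by the base once.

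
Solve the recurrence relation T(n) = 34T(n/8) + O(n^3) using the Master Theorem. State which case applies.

Master Theorem for T(n) = 34T(n/8) + O(n^3):

a = 34, b = 8, c = 3
log_b(a) = log_8(34) = 1.6958

Case 3: c = 3 > log_8(34) = 1.6958
T(n) = O(n^3) = O(n^3)

For T(n) = 34T(n/8) + O(n^3): log_8(34) = 1.6958. This is Case 3 of the Master Theorem (c > log_b(a), work dominated by root), giving O(n^3).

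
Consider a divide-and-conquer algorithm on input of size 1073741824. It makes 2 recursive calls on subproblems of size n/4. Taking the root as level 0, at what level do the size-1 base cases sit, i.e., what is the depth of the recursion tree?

For divide and conquer with division factor 4:

Problem sizes at each level:
Level 0: 1073741824
Level 1: 268435456
Level 2: 67108864
Level 3: 16777216
Level 4: 4194304
Level 5: 1048576
Level 6: 262144
Level 7: 65536
Level 8: 16384
Level 9: 4096
Level 10: 1024
Level 11: 256
Level 12: 64
Level 13: 16
Level 14: 4
Level 15: 1

The root is level 0 and the size-1 base case is level 15 (the tree spans levels 0 through 15, i.e. 16 levels counting the root), so the depth is the number of divisions: log_4(1073741824) = 15

The recursion tree depth is log_4(1073741824) = 15. At each level, the problem size is divided by 4, so it takes 15 divisions to reduce to a base case of size 1. The algorithm makes 2 recursive calls at each level.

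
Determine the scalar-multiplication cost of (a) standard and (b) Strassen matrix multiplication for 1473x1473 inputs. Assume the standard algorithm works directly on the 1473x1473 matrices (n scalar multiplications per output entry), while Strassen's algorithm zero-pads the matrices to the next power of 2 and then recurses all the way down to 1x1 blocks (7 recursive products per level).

Matrix multiplication for 1473x1473 matrices:

Strassen's algorithm requires power-of-2 dimensions. Pad 1473x1473 to 2048x2048 (next power of 2).

Standard algorithm: 1473^3 = 3196010817 multiplications
Strassen's algorithm: 7^(log2(2048)) = 7^11 = 1977326743 multiplications
Savings: 3196010817 - 1977326743 = 1218684074 multiplications

Standard: 3196010817 multiplications (1473^3). Strassen: 1977326743 multiplications (7^11, after padding to 2048x2048). Strassen reduces 8 recursive multiplications to 7 at each level.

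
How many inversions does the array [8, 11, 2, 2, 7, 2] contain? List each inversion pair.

Finding inversions in [8, 11, 2, 2, 7, 2]:

(0, 2): arr[0]=8 > arr[2]=2
(0, 3): arr[0]=8 > arr[3]=2
(0, 4): arr[0]=8 > arr[4]=7
(0, 5): arr[0]=8 > arr[5]=2
(1, 2): arr[1]=11 > arr[2]=2
(1, 3): arr[1]=11 > arr[3]=2
(1, 4): arr[1]=11 > arr[4]=7
(1, 5): arr[1]=11 > arr[5]=2
(4, 5): arr[4]=7 > arr[5]=2

Total inversions: 9

The array has 9 inversion(s): (0,2), (0,3), (0,4), (0,5), (1,2), (1,3), (1,4), (1,5), (4,5). Each pair (i,j) satisfies i < j and arr[i] > arr[j].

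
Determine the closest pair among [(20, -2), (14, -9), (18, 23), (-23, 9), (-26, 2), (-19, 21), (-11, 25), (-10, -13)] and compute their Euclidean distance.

Computing all pairwise distances among 8 points:

d((20, -2), (14, -9)) = 9.2195
d((20, -2), (18, 23)) = 25.0799
d((20, -2), (-23, 9)) = 44.3847
d((20, -2), (-26, 2)) = 46.1736
d((20, -2), (-19, 21)) = 45.2769
d((20, -2), (-11, 25)) = 41.1096
d((20, -2), (-10, -13)) = 31.9531
d((14, -9), (18, 23)) = 32.249
d((14, -9), (-23, 9)) = 41.1461
d((14, -9), (-26, 2)) = 41.4849
d((14, -9), (-19, 21)) = 44.5982
d((14, -9), (-11, 25)) = 42.2019
d((14, -9), (-10, -13)) = 24.3311
d((18, 23), (-23, 9)) = 43.3244
d((18, 23), (-26, 2)) = 48.7545
d((18, 23), (-19, 21)) = 37.054
d((18, 23), (-11, 25)) = 29.0689
d((18, 23), (-10, -13)) = 45.607
d((-23, 9), (-26, 2)) = 7.6158 <-- minimum
d((-23, 9), (-19, 21)) = 12.6491
d((-23, 9), (-11, 25)) = 20.0
d((-23, 9), (-10, -13)) = 25.5539
d((-26, 2), (-19, 21)) = 20.2485
d((-26, 2), (-11, 25)) = 27.4591
d((-26, 2), (-10, -13)) = 21.9317
d((-19, 21), (-11, 25)) = 8.9443
d((-19, 21), (-10, -13)) = 35.171
d((-11, 25), (-10, -13)) = 38.0132

Closest pair: (-23, 9) and (-26, 2) with distance 7.6158

The closest pair is (-23, 9) and (-26, 2) with Euclidean distance 7.6158. For 8 points, brute-force pairwise comparison is shown above. For large n, the divide-and-conquer algorithm (sort by x, recurse on halves, check the dividing strip) achieves O(n log n).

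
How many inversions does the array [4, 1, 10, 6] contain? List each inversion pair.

Finding inversions in [4, 1, 10, 6]:

(0, 1): arr[0]=4 > arr[1]=1
(2, 3): arr[2]=10 > arr[3]=6

Total inversions: 2

The array has 2 inversion(s): (0,1), (2,3). Each pair (i,j) satisfies i < j and arr[i] > arr[j].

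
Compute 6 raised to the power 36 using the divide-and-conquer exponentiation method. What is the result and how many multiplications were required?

Computing 6^36 by squaring (build up from 6^1; each line after the first costs one multiplication):

6^1 = 6
6^2 = (6^1)^2 = 6^2 = 36
6^4 = (6^2)^2 = 36^2 = 1296
6^8 = (6^4)^2 = 1296^2 = 1679616
6^9 = 6 * 6^8 = 6 * 1679616 = 10077696
6^18 = (6^9)^2 = 10077696^2 = 101559956668416
6^36 = (6^18)^2 = 101559956668416^2 = 10314424798490535546171949056

Result: 10314424798490535546171949056
Multiplications needed: 6 (6 lines after 6^1)

6^36 = 10314424798490535546171949056. Using exponentiation by squaring, this requires 6 multiplications. The key idea: if the exponent is even, square the half-power; if odd, multiply by the base once.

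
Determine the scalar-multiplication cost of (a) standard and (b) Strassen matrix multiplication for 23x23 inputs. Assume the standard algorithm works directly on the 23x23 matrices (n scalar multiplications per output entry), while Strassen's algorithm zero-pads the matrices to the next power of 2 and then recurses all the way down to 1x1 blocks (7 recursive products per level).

Matrix multiplication for 23x23 matrices:

Strassen's algorithm requires power-of-2 dimensions. Pad 23x23 to 32x32 (next power of 2).

Standard algorithm: 23^3 = 12167 multiplications
Strassen's algorithm: 7^(log2(32)) = 7^5 = 16807 multiplications
Difference: 12167 - 16807 = -4640 (Strassen uses MORE here due to padding overhead — for small or just-over-power-of-2 n, padding can outweigh the per-level savings)

Standard: 12167 multiplications (23^3). Strassen: 16807 multiplications (7^5, after padding to 32x32). Strassen reduces 8 recursive multiplications to 7 at each level.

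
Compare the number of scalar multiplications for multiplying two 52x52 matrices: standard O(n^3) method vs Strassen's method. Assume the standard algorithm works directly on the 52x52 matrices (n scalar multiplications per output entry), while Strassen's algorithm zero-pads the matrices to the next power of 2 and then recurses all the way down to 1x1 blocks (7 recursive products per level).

Matrix multiplication for 52x52 matrices:

Strassen's algorithm requires power-of-2 dimensions. Pad 52x52 to 64x64 (next power of 2).

Standard algorithm: 52^3 = 140608 multiplications
Strassen's algorithm: 7^(log2(64)) = 7^6 = 117649 multiplications
Savings: 140608 - 117649 = 22959 multiplications

Standard: 140608 multiplications (52^3). Strassen: 117649 multiplications (7^6, after padding to 64x64). Strassen reduces 8 recursive multiplications to 7 at each level.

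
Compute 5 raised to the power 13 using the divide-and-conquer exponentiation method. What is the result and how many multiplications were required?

Computing 5^13 by squaring (build up from 5^1; each line after the first costs one multiplication):

5^1 = 5
5^2 = (5^1)^2 = 5^2 = 25
5^3 = 5 * 5^2 = 5 * 25 = 125
5^6 = (5^3)^2 = 125^2 = 15625
5^12 = (5^6)^2 = 15625^2 = 244140625
5^13 = 5 * 5^12 = 5 * 244140625 = 1220703125

Result: 1220703125
Multiplications needed: 5 (5 lines after 5^1)

5^13 = 1220703125. Using exponentiation by squaring, this requires 5 multiplications. The key idea: if the exponent is even, square the half-power; if odd, multiply by the base once.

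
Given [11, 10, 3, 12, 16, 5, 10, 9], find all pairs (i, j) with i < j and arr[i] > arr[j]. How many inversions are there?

Finding inversions in [11, 10, 3, 12, 16, 5, 10, 9]:

(0, 1): arr[0]=11 > arr[1]=10
(0, 2): arr[0]=11 > arr[2]=3
(0, 5): arr[0]=11 > arr[5]=5
(0, 6): arr[0]=11 > arr[6]=10
(0, 7): arr[0]=11 > arr[7]=9
(1, 2): arr[1]=10 > arr[2]=3
(1, 5): arr[1]=10 > arr[5]=5
(1, 7): arr[1]=10 > arr[7]=9
(3, 5): arr[3]=12 > arr[5]=5
(3, 6): arr[3]=12 > arr[6]=10
(3, 7): arr[3]=12 > arr[7]=9
(4, 5): arr[4]=16 > arr[5]=5
(4, 6): arr[4]=16 > arr[6]=10
(4, 7): arr[4]=16 > arr[7]=9
(6, 7): arr[6]=10 > arr[7]=9

Total inversions: 15

The array has 15 inversion(s): (0,1), (0,2), (0,5), (0,6), (0,7), (1,2), (1,5), (1,7), (3,5), (3,6), (3,7), (4,5), (4,6), (4,7), (6,7). Each pair (i,j) satisfies i < j and arr[i] > arr[j].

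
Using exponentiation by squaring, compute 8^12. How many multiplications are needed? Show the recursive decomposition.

Computing 8^12 by squaring (build up from 8^1; each line after the first costs one multiplication):

8^1 = 8
8^2 = (8^1)^2 = 8^2 = 64
8^3 = 8 * 8^2 = 8 * 64 = 512
8^6 = (8^3)^2 = 512^2 = 262144
8^12 = (8^6)^2 = 262144^2 = 68719476736

Result: 68719476736
Multiplications needed: 4 (4 lines after 8^1)

8^12 = 68719476736. Using exponentiation by squaring, this requires 4 multiplications. The key idea: if the exponent is even, square the half-power; if odd, multiply by the base once.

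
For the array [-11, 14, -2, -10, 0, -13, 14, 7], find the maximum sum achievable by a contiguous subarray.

Using Kadane's algorithm on [-11, 14, -2, -10, 0, -13, 14, 7]:

Scanning through the array:
Position 1 (value 14): max_ending_here = 14, max_so_far = 14
Position 2 (value -2): max_ending_here = 12, max_so_far = 14
Position 3 (value -10): max_ending_here = 2, max_so_far = 14
Position 4 (value 0): max_ending_here = 2, max_so_far = 14
Position 5 (value -13): max_ending_here = -11, max_so_far = 14
Position 6 (value 14): max_ending_here = 14, max_so_far = 14
Position 7 (value 7): max_ending_here = 21, max_so_far = 21

Maximum subarray: [14, 7]
Maximum sum: 21

The maximum subarray is [14, 7] with sum 21. This subarray runs from index 6 to index 7.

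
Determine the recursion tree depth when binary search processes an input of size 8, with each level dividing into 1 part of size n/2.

For divide and conquer with division factor 2:

Problem sizes at each level:
Level 0: 8
Level 1: 4
Level 2: 2
Level 3: 1

The root is level 0 and the size-1 base case is level 3 (the tree spans levels 0 through 3, i.e. 4 levels counting the root), so the depth is the number of divisions: log_2(8) = 3

The recursion tree depth is log_2(8) = 3. At each level, the problem size is divided by 2, so it takes 3 divisions to reduce to a base case of size 1. The algorithm makes 1 recursive call at each level.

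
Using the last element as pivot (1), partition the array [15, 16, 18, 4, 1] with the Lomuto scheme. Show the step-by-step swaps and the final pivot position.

Lomuto partition with pivot = 1:

Initial array: [15, 16, 18, 4, 1]

arr[0]=15 > 1: no swap
arr[1]=16 > 1: no swap
arr[2]=18 > 1: no swap
arr[3]=4 > 1: no swap

Place pivot at position 0: [1, 16, 18, 4, 15]
Pivot position: 0

After partitioning with pivot 1, the array becomes [1, 16, 18, 4, 15]. The pivot is placed at index 0. All elements to the left of the pivot are <= 1, and all elements to the right are > 1.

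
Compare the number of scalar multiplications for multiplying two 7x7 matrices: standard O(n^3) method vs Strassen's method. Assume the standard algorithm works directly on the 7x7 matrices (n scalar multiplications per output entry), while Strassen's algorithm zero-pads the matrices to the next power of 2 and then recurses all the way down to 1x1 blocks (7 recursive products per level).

Matrix multiplication for 7x7 matrices:

Strassen's algorithm requires power-of-2 dimensions. Pad 7x7 to 8x8 (next power of 2).

Standard algorithm: 7^3 = 343 multiplications
Strassen's algorithm: 7^(log2(8)) = 7^3 = 343 multiplications
Savings: 343 - 343 = 0 multiplications

Standard: 343 multiplications (7^3). Strassen: 343 multiplications (7^3, after padding to 8x8). Strassen reduces 8 recursive multiplications to 7 at each level.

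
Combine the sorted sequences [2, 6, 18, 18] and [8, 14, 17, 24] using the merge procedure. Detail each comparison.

Merging process:

Compare 2 vs 8: take 2 from left. Merged: [2]
Compare 6 vs 8: take 6 from left. Merged: [2, 6]
Compare 18 vs 8: take 8 from right. Merged: [2, 6, 8]
Compare 18 vs 14: take 14 from right. Merged: [2, 6, 8, 14]
Compare 18 vs 17: take 17 from right. Merged: [2, 6, 8, 14, 17]
Compare 18 vs 24: take 18 from left. Merged: [2, 6, 8, 14, 17, 18]
Compare 18 vs 24: take 18 from left. Merged: [2, 6, 8, 14, 17, 18, 18]
Append remaining from right: [24]. Merged: [2, 6, 8, 14, 17, 18, 18, 24]

Final merged array: [2, 6, 8, 14, 17, 18, 18, 24]
Total comparisons: 7

The merged array is [2, 6, 8, 14, 17, 18, 18, 24], requiring 7 comparisons. The merge step runs in O(n) time where n is the total number of elements.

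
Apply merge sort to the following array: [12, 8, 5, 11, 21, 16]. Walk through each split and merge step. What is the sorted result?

Merge sort trace:

Split: [12, 8, 5, 11, 21, 16] -> [12, 8, 5] and [11, 21, 16]
  Split: [12, 8, 5] -> [12] and [8, 5]
    Split: [8, 5] -> [8] and [5]
    Merge: [8] + [5] -> [5, 8]
  Merge: [12] + [5, 8] -> [5, 8, 12]
  Split: [11, 21, 16] -> [11] and [21, 16]
    Split: [21, 16] -> [21] and [16]
    Merge: [21] + [16] -> [16, 21]
  Merge: [11] + [16, 21] -> [11, 16, 21]
Merge: [5, 8, 12] + [11, 16, 21] -> [5, 8, 11, 12, 16, 21]

Final sorted array: [5, 8, 11, 12, 16, 21]

The merge sort proceeds by recursively splitting the array and merging sorted halves.
After all merges, the sorted array is [5, 8, 11, 12, 16, 21].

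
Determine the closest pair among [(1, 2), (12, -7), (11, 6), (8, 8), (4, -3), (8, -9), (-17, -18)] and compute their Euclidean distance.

Computing all pairwise distances among 7 points:

d((1, 2), (12, -7)) = 14.2127
d((1, 2), (11, 6)) = 10.7703
d((1, 2), (8, 8)) = 9.2195
d((1, 2), (4, -3)) = 5.831
d((1, 2), (8, -9)) = 13.0384
d((1, 2), (-17, -18)) = 26.9072
d((12, -7), (11, 6)) = 13.0384
d((12, -7), (8, 8)) = 15.5242
d((12, -7), (4, -3)) = 8.9443
d((12, -7), (8, -9)) = 4.4721
d((12, -7), (-17, -18)) = 31.0161
d((11, 6), (8, 8)) = 3.6056 <-- minimum
d((11, 6), (4, -3)) = 11.4018
d((11, 6), (8, -9)) = 15.2971
d((11, 6), (-17, -18)) = 36.8782
d((8, 8), (4, -3)) = 11.7047
d((8, 8), (8, -9)) = 17.0
d((8, 8), (-17, -18)) = 36.0694
d((4, -3), (8, -9)) = 7.2111
d((4, -3), (-17, -18)) = 25.807
d((8, -9), (-17, -18)) = 26.5707

Closest pair: (11, 6) and (8, 8) with distance 3.6056

The closest pair is (11, 6) and (8, 8) with Euclidean distance 3.6056. For 7 points, brute-force pairwise comparison is shown above. For large n, the divide-and-conquer algorithm (sort by x, recurse on halves, check the dividing strip) achieves O(n log n).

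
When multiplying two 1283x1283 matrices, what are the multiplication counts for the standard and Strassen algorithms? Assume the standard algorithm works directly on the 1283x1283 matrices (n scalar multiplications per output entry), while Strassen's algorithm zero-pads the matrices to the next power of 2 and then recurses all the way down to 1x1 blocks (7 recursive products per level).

Matrix multiplication for 1283x1283 matrices:

Strassen's algorithm requires power-of-2 dimensions. Pad 1283x1283 to 2048x2048 (next power of 2).

Standard algorithm: 1283^3 = 2111932187 multiplications
Strassen's algorithm: 7^(log2(2048)) = 7^11 = 1977326743 multiplications
Savings: 2111932187 - 1977326743 = 134605444 multiplications

Standard: 2111932187 multiplications (1283^3). Strassen: 1977326743 multiplications (7^11, after padding to 2048x2048). Strassen reduces 8 recursive multiplications to 7 at each level.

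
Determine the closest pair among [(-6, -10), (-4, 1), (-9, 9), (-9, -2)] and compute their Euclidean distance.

Computing all pairwise distances among 4 points:

d((-6, -10), (-4, 1)) = 11.1803
d((-6, -10), (-9, 9)) = 19.2354
d((-6, -10), (-9, -2)) = 8.544
d((-4, 1), (-9, 9)) = 9.434
d((-4, 1), (-9, -2)) = 5.831 <-- minimum
d((-9, 9), (-9, -2)) = 11.0

Closest pair: (-4, 1) and (-9, -2) with distance 5.831

The closest pair is (-4, 1) and (-9, -2) with Euclidean distance 5.831. For 4 points, brute-force pairwise comparison is shown above. For large n, the divide-and-conquer algorithm (sort by x, recurse on halves, check the dividing strip) achieves O(n log n).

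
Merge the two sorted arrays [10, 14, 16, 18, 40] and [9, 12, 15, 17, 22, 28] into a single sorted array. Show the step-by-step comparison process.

Merging process:

Compare 10 vs 9: take 9 from right. Merged: [9]
Compare 10 vs 12: take 10 from left. Merged: [9, 10]
Compare 14 vs 12: take 12 from right. Merged: [9, 10, 12]
Compare 14 vs 15: take 14 from left. Merged: [9, 10, 12, 14]
Compare 16 vs 15: take 15 from right. Merged: [9, 10, 12, 14, 15]
Compare 16 vs 17: take 16 from left. Merged: [9, 10, 12, 14, 15, 16]
Compare 18 vs 17: take 17 from right. Merged: [9, 10, 12, 14, 15, 16, 17]
Compare 18 vs 22: take 18 from left. Merged: [9, 10, 12, 14, 15, 16, 17, 18]
Compare 40 vs 22: take 22 from right. Merged: [9, 10, 12, 14, 15, 16, 17, 18, 22]
Compare 40 vs 28: take 28 from right. Merged: [9, 10, 12, 14, 15, 16, 17, 18, 22, 28]
Append remaining from left: [40]. Merged: [9, 10, 12, 14, 15, 16, 17, 18, 22, 28, 40]

Final merged array: [9, 10, 12, 14, 15, 16, 17, 18, 22, 28, 40]
Total comparisons: 10

The merged array is [9, 10, 12, 14, 15, 16, 17, 18, 22, 28, 40], requiring 10 comparisons. The merge step runs in O(n) time where n is the total number of elements.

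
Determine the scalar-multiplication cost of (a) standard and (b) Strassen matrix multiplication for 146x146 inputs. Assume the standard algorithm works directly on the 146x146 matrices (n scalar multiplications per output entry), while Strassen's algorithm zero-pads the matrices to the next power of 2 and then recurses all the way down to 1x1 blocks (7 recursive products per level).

Matrix multiplication for 146x146 matrices:

Strassen's algorithm requires power-of-2 dimensions. Pad 146x146 to 256x256 (next power of 2).

Standard algorithm: 146^3 = 3112136 multiplications
Strassen's algorithm: 7^(log2(256)) = 7^8 = 5764801 multiplications
Difference: 3112136 - 5764801 = -2652665 (Strassen uses MORE here due to padding overhead — for small or just-over-power-of-2 n, padding can outweigh the per-level savings)

Standard: 3112136 multiplications (146^3). Strassen: 5764801 multiplications (7^8, after padding to 256x256). Strassen reduces 8 recursive multiplications to 7 at each level.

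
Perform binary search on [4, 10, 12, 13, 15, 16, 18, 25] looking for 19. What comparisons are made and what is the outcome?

Binary search for 19 in [4, 10, 12, 13, 15, 16, 18, 25]:

lo=0, hi=7, mid=3, arr[mid]=13 -> 13 < 19, search right half
lo=4, hi=7, mid=5, arr[mid]=16 -> 16 < 19, search right half
lo=6, hi=7, mid=6, arr[mid]=18 -> 18 < 19, search right half
lo=7, hi=7, mid=7, arr[mid]=25 -> 25 > 19, search left half
lo=7 > hi=6, target 19 not found

Binary search determines that 19 is not in the array after 4 comparisons. The search space was exhausted without finding the target.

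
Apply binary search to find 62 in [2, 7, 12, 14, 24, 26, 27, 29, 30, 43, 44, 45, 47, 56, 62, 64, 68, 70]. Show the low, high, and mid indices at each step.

Binary search for 62 in [2, 7, 12, 14, 24, 26, 27, 29, 30, 43, 44, 45, 47, 56, 62, 64, 68, 70]:

lo=0, hi=17, mid=8, arr[mid]=30 -> 30 < 62, search right half
lo=9, hi=17, mid=13, arr[mid]=56 -> 56 < 62, search right half
lo=14, hi=17, mid=15, arr[mid]=64 -> 64 > 62, search left half
lo=14, hi=14, mid=14, arr[mid]=62 -> Found target at index 14!

Binary search finds 62 at index 14 after 4 comparisons. The search repeatedly halves the search space by comparing with the middle element.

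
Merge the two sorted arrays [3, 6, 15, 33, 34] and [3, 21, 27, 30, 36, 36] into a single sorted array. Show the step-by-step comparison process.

Merging process:

Compare 3 vs 3: take 3 from left. Merged: [3]
Compare 6 vs 3: take 3 from right. Merged: [3, 3]
Compare 6 vs 21: take 6 from left. Merged: [3, 3, 6]
Compare 15 vs 21: take 15 from left. Merged: [3, 3, 6, 15]
Compare 33 vs 21: take 21 from right. Merged: [3, 3, 6, 15, 21]
Compare 33 vs 27: take 27 from right. Merged: [3, 3, 6, 15, 21, 27]
Compare 33 vs 30: take 30 from right. Merged: [3, 3, 6, 15, 21, 27, 30]
Compare 33 vs 36: take 33 from left. Merged: [3, 3, 6, 15, 21, 27, 30, 33]
Compare 34 vs 36: take 34 from left. Merged: [3, 3, 6, 15, 21, 27, 30, 33, 34]
Append remaining from right: [36, 36]. Merged: [3, 3, 6, 15, 21, 27, 30, 33, 34, 36, 36]

Final merged array: [3, 3, 6, 15, 21, 27, 30, 33, 34, 36, 36]
Total comparisons: 9

The merged array is [3, 3, 6, 15, 21, 27, 30, 33, 34, 36, 36], requiring 9 comparisons. The merge step runs in O(n) time where n is the total number of elements.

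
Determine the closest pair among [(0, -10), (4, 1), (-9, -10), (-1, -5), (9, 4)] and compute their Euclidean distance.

Computing all pairwise distances among 5 points:

d((0, -10), (4, 1)) = 11.7047
d((0, -10), (-9, -10)) = 9.0
d((0, -10), (-1, -5)) = 5.099 <-- minimum
d((0, -10), (9, 4)) = 16.6433
d((4, 1), (-9, -10)) = 17.0294
d((4, 1), (-1, -5)) = 7.8102
d((4, 1), (9, 4)) = 5.831
d((-9, -10), (-1, -5)) = 9.434
d((-9, -10), (9, 4)) = 22.8035
d((-1, -5), (9, 4)) = 13.4536

Closest pair: (0, -10) and (-1, -5) with distance 5.099

The closest pair is (0, -10) and (-1, -5) with Euclidean distance 5.099. For 5 points, brute-force pairwise comparison is shown above. For large n, the divide-and-conquer algorithm (sort by x, recurse on halves, check the dividing strip) achieves O(n log n).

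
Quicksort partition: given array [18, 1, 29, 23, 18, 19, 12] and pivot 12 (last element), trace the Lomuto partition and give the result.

Lomuto partition with pivot = 12:

Initial array: [18, 1, 29, 23, 18, 19, 12]

arr[0]=18 > 12: no swap
arr[1]=1 <= 12: swap with position 0, array becomes [1, 18, 29, 23, 18, 19, 12]
arr[2]=29 > 12: no swap
arr[3]=23 > 12: no swap
arr[4]=18 > 12: no swap
arr[5]=19 > 12: no swap

Place pivot at position 1: [1, 12, 29, 23, 18, 19, 18]
Pivot position: 1

After partitioning with pivot 12, the array becomes [1, 12, 29, 23, 18, 19, 18]. The pivot is placed at index 1. All elements to the left of the pivot are <= 12, and all elements to the right are > 12.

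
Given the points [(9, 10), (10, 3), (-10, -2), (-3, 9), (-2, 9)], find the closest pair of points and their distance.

Computing all pairwise distances among 5 points:

d((9, 10), (10, 3)) = 7.0711
d((9, 10), (-10, -2)) = 22.4722
d((9, 10), (-3, 9)) = 12.0416
d((9, 10), (-2, 9)) = 11.0454
d((10, 3), (-10, -2)) = 20.6155
d((10, 3), (-3, 9)) = 14.3178
d((10, 3), (-2, 9)) = 13.4164
d((-10, -2), (-3, 9)) = 13.0384
d((-10, -2), (-2, 9)) = 13.6015
d((-3, 9), (-2, 9)) = 1.0 <-- minimum

Closest pair: (-3, 9) and (-2, 9) with distance 1.0

The closest pair is (-3, 9) and (-2, 9) with Euclidean distance 1.0. For 5 points, brute-force pairwise comparison is shown above. For large n, the divide-and-conquer algorithm (sort by x, recurse on halves, check the dividing strip) achieves O(n log n).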